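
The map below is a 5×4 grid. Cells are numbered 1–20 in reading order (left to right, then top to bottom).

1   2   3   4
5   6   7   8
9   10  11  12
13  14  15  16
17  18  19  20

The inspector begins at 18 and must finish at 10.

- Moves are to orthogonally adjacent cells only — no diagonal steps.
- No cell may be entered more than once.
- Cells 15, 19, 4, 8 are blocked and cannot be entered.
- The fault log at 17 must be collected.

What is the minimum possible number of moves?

Any route passes through 17 somewhere between 18 and 10. Summing Manhattan distances along the two legs (18 → 17 → 10) gives a lower bound of 1 + 3 = 4 moves.
A route of 4 moves achieves this: 18 → 17 → 13 → 9 → 10.
Since 4 matches the lower bound, it is optimal.

4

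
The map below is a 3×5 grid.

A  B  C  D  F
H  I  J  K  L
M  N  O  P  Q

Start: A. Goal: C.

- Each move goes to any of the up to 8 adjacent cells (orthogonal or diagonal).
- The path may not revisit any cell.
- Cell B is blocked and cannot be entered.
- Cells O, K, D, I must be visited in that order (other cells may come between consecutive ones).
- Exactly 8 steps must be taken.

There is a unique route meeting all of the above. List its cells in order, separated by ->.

A -> H -> N -> O -> K -> D -> J -> I -> C

The waypoints must appear in the order O, K, D, I, with no cell reused.
Route from A: down to H, down-right to N, right to O, up-right to K, up to D, down-left to J, left to I, up-right to C — 8 moves in all.
Check: order respected (O at step 3, K at step 4, D at step 5, I at step 7); 8 moves as required.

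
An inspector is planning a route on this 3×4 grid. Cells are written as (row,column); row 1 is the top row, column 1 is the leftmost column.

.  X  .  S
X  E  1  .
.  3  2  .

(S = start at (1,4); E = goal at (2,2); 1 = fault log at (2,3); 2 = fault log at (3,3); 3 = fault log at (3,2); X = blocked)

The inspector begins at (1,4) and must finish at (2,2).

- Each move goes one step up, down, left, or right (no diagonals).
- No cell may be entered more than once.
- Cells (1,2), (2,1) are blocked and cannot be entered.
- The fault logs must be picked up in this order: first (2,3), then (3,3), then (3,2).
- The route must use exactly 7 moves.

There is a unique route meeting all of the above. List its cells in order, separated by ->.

The waypoints must appear in the order (2,3), (3,3), (3,2), with no cell reused.
Route from (1,4): left 1 to (1,3), down 1 to (2,3), right 1 to (2,4), down 1 to (3,4), left 2 to (3,2), up 1 to (2,2) — 7 moves in all.
Check: order respected (1 at step 2, 2 at step 5, 3 at step 6); 7 moves as required.

(1,4) -> (1,3) -> (2,3) -> (2,4) -> (3,4) -> (3,3) -> (3,2) -> (2,2)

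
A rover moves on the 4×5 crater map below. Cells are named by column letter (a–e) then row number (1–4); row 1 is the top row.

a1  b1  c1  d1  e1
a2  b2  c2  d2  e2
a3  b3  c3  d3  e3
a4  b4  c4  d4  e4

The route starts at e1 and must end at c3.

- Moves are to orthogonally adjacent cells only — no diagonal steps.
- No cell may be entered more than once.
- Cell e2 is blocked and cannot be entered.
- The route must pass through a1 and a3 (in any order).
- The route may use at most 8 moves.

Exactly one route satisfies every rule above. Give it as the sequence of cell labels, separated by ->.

e1 -> d1 -> c1 -> b1 -> a1 -> a2 -> a3 -> b3 -> c3

The 8-move cap with required stops at a1, a3 leaves no slack for detours.
Route from e1: 4× left (reaching a1), 2× down (reaching a3), 2× right (reaching c3) — 8 moves in all.
Check: all required cells visited; 8 ≤ 8 moves.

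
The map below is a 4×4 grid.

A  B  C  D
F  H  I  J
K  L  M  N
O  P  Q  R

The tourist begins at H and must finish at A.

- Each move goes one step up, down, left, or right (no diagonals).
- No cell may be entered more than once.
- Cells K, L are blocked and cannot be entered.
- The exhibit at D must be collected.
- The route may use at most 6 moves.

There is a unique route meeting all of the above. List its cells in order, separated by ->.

The budget equals the shortest possible length, so every move has to be on a shortest route through the required cells.
Route from H: 2× right (reaching J), up to D, 3× left (reaching A) — 6 moves in all.
Check: all required cells visited; 6 ≤ 6 moves.

H -> I -> J -> D -> C -> B -> A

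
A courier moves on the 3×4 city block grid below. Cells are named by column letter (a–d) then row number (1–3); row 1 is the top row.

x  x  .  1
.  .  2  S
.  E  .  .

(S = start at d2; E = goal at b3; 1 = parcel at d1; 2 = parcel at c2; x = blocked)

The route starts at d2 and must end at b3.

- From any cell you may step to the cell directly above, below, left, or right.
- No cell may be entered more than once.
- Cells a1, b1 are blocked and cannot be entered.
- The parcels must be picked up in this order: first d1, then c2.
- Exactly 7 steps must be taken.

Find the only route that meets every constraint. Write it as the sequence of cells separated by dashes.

d2 - d1 - c1 - c2 - b2 - a2 - a3 - b3

The waypoints must appear in the order d1, c2, with no cell reused.
Route from d2: up to d1, left to c1, down to c2, 2× left (reaching a2), down to a3, right to b3 — 7 moves in all.
Check: order respected (1 at step 1, 2 at step 3); 7 moves as required.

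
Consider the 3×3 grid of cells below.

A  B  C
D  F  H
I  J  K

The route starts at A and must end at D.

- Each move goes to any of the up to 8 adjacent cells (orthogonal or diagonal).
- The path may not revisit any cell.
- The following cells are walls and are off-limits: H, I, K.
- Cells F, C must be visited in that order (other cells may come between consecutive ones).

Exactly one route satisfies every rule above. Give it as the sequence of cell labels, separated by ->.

A -> F -> C -> B -> D

The waypoints must appear in the order F, C, with no cell reused.
Route from A: down-right to F, up-right to C, left to B, down-left to D — 4 moves in all.
Check: order respected (F at step 1, C at step 2).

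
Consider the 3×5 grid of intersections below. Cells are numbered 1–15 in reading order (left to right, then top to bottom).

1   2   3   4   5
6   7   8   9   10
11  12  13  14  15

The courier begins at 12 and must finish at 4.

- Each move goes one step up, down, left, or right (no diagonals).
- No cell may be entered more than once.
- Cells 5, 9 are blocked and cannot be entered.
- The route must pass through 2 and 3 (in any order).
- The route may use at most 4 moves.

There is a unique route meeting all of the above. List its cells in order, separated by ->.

12 -> 7 -> 2 -> 3 -> 4

Any route must reach 2 and 3 and still end at 4 within 4 moves, so the order of the required stops is forced.
Route from 12: up 2 to 2, right 2 to 4 — 4 moves in all.
Check: all required cells visited; 4 ≤ 4 moves.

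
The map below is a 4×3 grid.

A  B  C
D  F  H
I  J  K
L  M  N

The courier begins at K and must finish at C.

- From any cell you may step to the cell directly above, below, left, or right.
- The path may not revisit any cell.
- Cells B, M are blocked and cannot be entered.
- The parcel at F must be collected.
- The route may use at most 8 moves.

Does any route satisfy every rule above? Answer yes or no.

One route that works: K → J → F → H → C.

yes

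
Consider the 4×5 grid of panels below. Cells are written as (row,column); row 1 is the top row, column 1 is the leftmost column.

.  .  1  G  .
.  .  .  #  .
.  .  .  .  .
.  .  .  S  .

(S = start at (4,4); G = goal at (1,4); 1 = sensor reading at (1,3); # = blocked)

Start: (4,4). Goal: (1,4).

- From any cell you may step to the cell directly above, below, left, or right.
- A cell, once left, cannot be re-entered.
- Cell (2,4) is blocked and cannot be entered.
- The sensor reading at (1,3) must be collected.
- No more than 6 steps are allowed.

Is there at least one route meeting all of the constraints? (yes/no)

yes

One route that works: (4,4) → (3,4) → (3,3) → (2,3) → (1,3) → (1,4).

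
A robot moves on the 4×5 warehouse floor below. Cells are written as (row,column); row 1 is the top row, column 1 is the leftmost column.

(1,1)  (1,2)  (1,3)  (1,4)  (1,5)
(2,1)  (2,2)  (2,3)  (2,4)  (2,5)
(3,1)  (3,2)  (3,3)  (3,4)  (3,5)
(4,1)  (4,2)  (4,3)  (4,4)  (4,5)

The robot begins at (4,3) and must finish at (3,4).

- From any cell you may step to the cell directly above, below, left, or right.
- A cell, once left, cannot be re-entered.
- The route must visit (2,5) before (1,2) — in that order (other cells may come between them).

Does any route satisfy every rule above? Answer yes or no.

One route that works: (4,3) → (4,4) → (4,5) → (3,5) → (2,5) → (1,5) → (1,4) → (1,3) → (1,2) → (2,2) → (3,2) → (3,3) → (3,4).

yes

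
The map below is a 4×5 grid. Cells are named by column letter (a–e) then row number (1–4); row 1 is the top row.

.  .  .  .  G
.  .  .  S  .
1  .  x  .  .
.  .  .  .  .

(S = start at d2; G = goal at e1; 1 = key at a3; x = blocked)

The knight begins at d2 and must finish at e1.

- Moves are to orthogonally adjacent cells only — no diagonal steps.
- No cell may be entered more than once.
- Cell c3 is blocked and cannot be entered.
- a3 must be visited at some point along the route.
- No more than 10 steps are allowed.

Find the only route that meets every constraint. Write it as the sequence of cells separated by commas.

The 10-move cap with required stops at a3 leaves no slack for detours.
Route from d2: 2× left (reaching b2), down to b3, left to a3, 2× up (reaching a1), 4× right (reaching e1) — 10 moves in all.
Check: all required cells visited; 10 ≤ 10 moves.

d2, c2, b2, b3, a3, a2, a1, b1, c1, d1, e1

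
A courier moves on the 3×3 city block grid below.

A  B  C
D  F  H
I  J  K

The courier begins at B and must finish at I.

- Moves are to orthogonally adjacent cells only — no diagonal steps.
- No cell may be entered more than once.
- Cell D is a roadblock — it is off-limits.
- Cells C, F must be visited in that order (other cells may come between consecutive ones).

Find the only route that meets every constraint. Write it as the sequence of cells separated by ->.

The waypoints must appear in the order C, F, with no cell reused.
Route from B: right 1 to C, down 1 to H, left 1 to F, down 1 to J, left 1 to I — 5 moves in all.
Check: order respected (C at step 1, F at step 3).

B -> C -> H -> F -> J -> I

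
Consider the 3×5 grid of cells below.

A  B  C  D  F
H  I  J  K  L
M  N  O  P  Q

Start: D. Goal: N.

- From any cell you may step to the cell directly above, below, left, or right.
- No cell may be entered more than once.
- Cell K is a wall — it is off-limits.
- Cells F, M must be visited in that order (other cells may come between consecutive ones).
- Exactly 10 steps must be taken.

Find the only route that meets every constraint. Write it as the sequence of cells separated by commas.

D, F, L, Q, P, O, J, I, H, M, N

The waypoints must appear in the order F, M, with no cell reused.
Route from D: right 1 to F, down 2 to Q, left 2 to O, up 1 to J, left 2 to H, down 1 to M, right 1 to N — 10 moves in all.
Check: order respected (F at step 1, M at step 9); 10 moves as required.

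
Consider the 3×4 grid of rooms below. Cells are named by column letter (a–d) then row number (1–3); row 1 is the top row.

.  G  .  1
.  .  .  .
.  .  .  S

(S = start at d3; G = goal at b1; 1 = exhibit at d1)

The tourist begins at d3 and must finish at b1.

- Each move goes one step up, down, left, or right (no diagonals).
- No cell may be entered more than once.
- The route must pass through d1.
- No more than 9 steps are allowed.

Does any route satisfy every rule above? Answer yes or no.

One route that works: d3 → d2 → d1 → c1 → b1.

yes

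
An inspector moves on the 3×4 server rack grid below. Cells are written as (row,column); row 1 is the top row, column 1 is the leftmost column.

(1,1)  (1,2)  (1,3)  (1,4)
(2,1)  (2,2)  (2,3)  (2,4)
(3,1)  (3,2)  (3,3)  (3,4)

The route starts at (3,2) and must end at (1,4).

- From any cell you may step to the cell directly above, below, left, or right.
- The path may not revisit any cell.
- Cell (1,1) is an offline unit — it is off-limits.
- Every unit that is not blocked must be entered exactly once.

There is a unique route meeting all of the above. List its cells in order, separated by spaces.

Need to visit all 11 open cells exactly once, starting at (3,2) and ending at (1,4).
Route from (3,2): left to (3,1), up to (2,1), right to (2,2), up to (1,2), right to (1,3), 2× down (reaching (3,3)), right to (3,4), 2× up (reaching (1,4)) — 10 moves in all.
Check: all 11 open cells covered.

(3,2) (3,1) (2,1) (2,2) (1,2) (1,3) (2,3) (3,3) (3,4) (2,4) (1,4)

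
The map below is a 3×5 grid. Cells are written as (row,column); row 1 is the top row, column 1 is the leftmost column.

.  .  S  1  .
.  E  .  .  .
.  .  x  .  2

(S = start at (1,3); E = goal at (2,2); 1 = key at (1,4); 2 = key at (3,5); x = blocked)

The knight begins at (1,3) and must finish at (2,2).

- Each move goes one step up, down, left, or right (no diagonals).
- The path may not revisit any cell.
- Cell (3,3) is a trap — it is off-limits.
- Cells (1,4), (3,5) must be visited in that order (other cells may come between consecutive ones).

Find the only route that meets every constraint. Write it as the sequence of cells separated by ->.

The waypoints must appear in the order (1,4), (3,5), with no cell reused.
Route from (1,3): 2× right (reaching (1,5)), 2× down (reaching (3,5)), left to (3,4), up to (2,4), 2× left (reaching (2,2)) — 8 moves in all.
Check: order respected (1 at step 1, 2 at step 4).

(1,3) -> (1,4) -> (1,5) -> (2,5) -> (3,5) -> (3,4) -> (2,4) -> (2,3) -> (2,2)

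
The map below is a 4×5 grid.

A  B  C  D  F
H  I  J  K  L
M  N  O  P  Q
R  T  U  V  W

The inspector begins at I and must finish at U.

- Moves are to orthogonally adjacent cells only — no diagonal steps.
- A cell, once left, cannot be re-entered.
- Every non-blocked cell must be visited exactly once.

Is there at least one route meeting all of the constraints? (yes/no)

yes

One route that works: I → B → A → H → M → R → T → N → O → J → C → D → F → L → K → P → Q → W → V → U.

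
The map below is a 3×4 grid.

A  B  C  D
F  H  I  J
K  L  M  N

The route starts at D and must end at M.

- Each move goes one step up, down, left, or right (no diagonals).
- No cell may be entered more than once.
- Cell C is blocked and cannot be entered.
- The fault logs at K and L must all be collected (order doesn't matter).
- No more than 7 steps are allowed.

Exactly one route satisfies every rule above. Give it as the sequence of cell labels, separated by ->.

D -> J -> I -> H -> F -> K -> L -> M

The budget equals the shortest possible length, so every move has to be on a shortest route through the required cells.
Route from D: down 1 to J, left 3 to F, down 1 to K, right 2 to M — 7 moves in all.
Check: all required cells visited; 7 ≤ 7 moves.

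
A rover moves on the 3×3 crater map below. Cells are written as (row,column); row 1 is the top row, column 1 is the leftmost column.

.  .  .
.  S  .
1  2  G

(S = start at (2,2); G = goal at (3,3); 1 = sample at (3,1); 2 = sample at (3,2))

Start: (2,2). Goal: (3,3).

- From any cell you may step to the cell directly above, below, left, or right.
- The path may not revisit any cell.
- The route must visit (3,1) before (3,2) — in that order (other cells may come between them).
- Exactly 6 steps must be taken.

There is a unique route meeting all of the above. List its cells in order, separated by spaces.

The waypoints must appear in the order (3,1), (3,2), with no cell reused.
Route from (2,2): up 1 to (1,2), left 1 to (1,1), down 2 to (3,1), right 2 to (3,3) — 6 moves in all.
Check: order respected (1 at step 4, 2 at step 5); 6 moves as required.

(2,2) (1,2) (1,1) (2,1) (3,1) (3,2) (3,3)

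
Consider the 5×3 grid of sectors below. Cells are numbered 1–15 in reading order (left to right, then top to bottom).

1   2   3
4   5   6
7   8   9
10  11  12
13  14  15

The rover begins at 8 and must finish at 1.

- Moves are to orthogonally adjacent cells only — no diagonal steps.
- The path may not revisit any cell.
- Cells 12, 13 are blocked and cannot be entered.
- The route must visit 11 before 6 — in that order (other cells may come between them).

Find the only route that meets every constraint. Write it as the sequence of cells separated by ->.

8 -> 11 -> 10 -> 7 -> 4 -> 5 -> 6 -> 3 -> 2 -> 1

The waypoints must appear in the order 11, 6, with no cell reused.
Route from 8: down 1 to 11, left 1 to 10, up 2 to 4, right 2 to 6, up 1 to 3, left 2 to 1 — 9 moves in all.
Check: order respected (11 at step 1, 6 at step 6).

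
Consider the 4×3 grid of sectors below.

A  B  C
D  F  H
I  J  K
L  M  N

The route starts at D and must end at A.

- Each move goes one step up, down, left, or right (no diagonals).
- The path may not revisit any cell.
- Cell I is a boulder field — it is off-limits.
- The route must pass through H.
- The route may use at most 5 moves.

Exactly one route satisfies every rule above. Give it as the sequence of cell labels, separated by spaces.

D F H C B A

The budget equals the shortest possible length, so every move has to be on a shortest route through the required cells.
Route from D: right 2 to H, up 1 to C, left 2 to A — 5 moves in all.
Check: all required cells visited; 5 ≤ 5 moves.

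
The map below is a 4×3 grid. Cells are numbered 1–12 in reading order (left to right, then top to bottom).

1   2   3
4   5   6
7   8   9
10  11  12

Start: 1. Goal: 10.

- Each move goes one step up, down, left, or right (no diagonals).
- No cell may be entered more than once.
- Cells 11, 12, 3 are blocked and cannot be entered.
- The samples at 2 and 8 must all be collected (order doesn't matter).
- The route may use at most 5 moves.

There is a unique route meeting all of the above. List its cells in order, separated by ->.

1 -> 2 -> 5 -> 8 -> 7 -> 10

The budget equals the shortest possible length, so every move has to be on a shortest route through the required cells.
Route from 1: right to 2, 2× down (reaching 8), left to 7, down to 10 — 5 moves in all.
Check: all required cells visited; 5 ≤ 5 moves.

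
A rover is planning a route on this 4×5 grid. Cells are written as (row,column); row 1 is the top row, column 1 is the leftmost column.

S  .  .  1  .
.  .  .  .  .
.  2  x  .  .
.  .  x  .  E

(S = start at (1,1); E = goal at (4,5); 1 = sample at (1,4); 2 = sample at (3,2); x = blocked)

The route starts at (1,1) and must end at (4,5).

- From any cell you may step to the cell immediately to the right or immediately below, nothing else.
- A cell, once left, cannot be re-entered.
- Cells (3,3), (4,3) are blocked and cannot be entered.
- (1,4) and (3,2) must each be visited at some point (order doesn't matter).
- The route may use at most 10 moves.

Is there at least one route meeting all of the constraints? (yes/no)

(3,2) is below but to the left of (1,4): going (1,4) → (3,2) would need a leftward move and (3,2) → (1,4) an upward move, so no right/down-only route can visit both required cells.

no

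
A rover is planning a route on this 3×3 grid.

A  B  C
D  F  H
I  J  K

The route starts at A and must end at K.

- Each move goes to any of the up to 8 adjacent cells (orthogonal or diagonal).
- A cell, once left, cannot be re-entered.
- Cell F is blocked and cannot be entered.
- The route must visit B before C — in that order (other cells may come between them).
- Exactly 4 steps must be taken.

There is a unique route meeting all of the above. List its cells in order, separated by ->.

The waypoints must appear in the order B, C, with no cell reused.
Route from A: 2× right (reaching C), 2× down (reaching K) — 4 moves in all.
Check: order respected (B at step 1, C at step 2); 4 moves as required.

A -> B -> C -> H -> K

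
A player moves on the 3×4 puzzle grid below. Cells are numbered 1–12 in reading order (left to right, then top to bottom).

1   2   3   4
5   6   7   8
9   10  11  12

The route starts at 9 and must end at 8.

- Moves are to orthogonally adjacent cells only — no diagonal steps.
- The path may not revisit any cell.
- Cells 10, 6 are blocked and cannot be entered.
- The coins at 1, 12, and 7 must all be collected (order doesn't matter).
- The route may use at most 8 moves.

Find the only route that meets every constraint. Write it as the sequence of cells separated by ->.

9 -> 5 -> 1 -> 2 -> 3 -> 7 -> 11 -> 12 -> 8

The 8-move cap with required stops at 1, 12, 7 leaves no slack for detours.
Route from 9: up 2 to 1, right 2 to 3, down 2 to 11, right 1 to 12, up 1 to 8 — 8 moves in all.
Check: all required cells visited; 8 ≤ 8 moves.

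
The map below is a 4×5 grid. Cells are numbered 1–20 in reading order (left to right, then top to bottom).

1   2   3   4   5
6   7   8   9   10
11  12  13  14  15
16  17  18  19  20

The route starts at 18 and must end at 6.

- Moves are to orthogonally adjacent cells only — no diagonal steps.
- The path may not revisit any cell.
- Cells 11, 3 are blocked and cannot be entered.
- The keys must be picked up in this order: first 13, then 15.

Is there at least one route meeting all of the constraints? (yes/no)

One route that works: 18 → 13 → 14 → 15 → 10 → 9 → 8 → 7 → 6.

yes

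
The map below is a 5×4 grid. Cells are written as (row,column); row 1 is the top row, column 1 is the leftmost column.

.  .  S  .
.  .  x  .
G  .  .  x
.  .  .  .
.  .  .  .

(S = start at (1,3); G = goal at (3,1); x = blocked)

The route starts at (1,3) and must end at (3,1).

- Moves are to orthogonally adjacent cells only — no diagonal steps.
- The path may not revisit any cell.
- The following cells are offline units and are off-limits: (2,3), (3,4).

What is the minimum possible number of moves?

The Manhattan distance from (1,3) to (3,1) is |1−3| + |3−1| = 4, so at least 4 moves are needed.
A route of 4 moves achieves this: (1,3) → (1,2) → (2,2) → (3,2) → (3,1).
Since 4 matches the lower bound, it is optimal.

4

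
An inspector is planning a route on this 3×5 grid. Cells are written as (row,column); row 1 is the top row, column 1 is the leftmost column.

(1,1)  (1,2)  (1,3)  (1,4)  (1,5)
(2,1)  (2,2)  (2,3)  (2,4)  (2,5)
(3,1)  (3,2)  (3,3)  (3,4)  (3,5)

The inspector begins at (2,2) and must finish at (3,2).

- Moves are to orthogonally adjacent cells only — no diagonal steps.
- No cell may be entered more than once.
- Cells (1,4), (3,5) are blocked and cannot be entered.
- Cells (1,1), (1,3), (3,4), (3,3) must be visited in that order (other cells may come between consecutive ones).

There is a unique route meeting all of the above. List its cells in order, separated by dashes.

(2,2) - (2,1) - (1,1) - (1,2) - (1,3) - (2,3) - (2,4) - (3,4) - (3,3) - (3,2)

The waypoints must appear in the order (1,1), (1,3), (3,4), (3,3), with no cell reused.
Route from (2,2): left to (2,1), up to (1,1), 2× right (reaching (1,3)), down to (2,3), right to (2,4), down to (3,4), 2× left (reaching (3,2)) — 9 moves in all.
Check: order respected ((1,1) at step 2, (1,3) at step 4, (3,4) at step 7, (3,3) at step 8).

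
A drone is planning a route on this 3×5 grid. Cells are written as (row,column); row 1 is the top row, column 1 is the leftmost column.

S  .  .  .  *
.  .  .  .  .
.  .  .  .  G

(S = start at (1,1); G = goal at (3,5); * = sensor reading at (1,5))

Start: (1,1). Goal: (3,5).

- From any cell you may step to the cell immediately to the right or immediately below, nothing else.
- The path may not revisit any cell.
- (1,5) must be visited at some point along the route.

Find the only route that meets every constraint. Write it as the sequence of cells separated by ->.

(1,1) -> (1,2) -> (1,3) -> (1,4) -> (1,5) -> (2,5) -> (3,5)

Moves only go right or down, so the column and row indices never decrease.
Route from (1,1): right 4 to (1,5), down 2 to (3,5) — 6 moves in all.
Check: all required cells visited.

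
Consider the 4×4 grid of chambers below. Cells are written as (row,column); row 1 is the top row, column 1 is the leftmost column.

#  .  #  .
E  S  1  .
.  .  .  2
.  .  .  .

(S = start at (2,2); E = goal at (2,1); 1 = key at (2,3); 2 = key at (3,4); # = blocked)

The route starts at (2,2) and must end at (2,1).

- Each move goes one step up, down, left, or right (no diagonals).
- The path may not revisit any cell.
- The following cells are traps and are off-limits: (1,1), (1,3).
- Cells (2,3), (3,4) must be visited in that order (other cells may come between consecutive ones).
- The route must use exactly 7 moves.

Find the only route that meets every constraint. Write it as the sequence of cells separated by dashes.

The waypoints must appear in the order (2,3), (3,4), with no cell reused.
Route from (2,2): right 2 to (2,4), down 1 to (3,4), left 3 to (3,1), up 1 to (2,1) — 7 moves in all.
Check: order respected (1 at step 1, 2 at step 3); 7 moves as required.

(2,2) - (2,3) - (2,4) - (3,4) - (3,3) - (3,2) - (3,1) - (2,1)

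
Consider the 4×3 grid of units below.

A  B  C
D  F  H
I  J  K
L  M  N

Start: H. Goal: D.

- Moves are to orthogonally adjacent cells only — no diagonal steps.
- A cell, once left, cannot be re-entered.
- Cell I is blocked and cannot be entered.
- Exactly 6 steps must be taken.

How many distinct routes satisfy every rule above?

Need simple routes of exactly 6 moves from H to D (Manhattan distance 2, so 2 moves are spent on a detour and 2 undoing it).
Enumerating: H K N M J F D | H K J F B A D.
That gives 2 routes.

2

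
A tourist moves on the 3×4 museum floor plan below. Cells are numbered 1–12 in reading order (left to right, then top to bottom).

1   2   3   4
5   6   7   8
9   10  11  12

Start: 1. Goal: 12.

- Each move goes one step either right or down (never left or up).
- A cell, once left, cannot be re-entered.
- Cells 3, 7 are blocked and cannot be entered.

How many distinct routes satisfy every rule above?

3

A right/down-only route from 1 to 12 makes exactly 2 down-moves and 3 right-moves in some order.
With no other constraints that would be C(5,2) = 10 routes.
Subtract routes through each blocked cell (inclusion–exclusion for overlaps): − through 3: 3 − through 7: 6 + through 3&7: 2 → 3.
That gives 3 routes.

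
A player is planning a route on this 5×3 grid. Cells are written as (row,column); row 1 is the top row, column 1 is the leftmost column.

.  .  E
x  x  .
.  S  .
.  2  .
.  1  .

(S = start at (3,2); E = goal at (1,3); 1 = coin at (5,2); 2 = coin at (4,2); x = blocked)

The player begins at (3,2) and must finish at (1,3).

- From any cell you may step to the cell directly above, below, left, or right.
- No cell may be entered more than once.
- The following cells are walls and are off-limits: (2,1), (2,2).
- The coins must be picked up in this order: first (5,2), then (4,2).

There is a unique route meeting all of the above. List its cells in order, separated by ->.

The waypoints must appear in the order (5,2), (4,2), with no cell reused.
Route from (3,2): left 1 to (3,1), down 2 to (5,1), right 1 to (5,2), up 1 to (4,2), right 1 to (4,3), up 3 to (1,3) — 9 moves in all.
Check: order respected (1 at step 4, 2 at step 5).

(3,2) -> (3,1) -> (4,1) -> (5,1) -> (5,2) -> (4,2) -> (4,3) -> (3,3) -> (2,3) -> (1,3)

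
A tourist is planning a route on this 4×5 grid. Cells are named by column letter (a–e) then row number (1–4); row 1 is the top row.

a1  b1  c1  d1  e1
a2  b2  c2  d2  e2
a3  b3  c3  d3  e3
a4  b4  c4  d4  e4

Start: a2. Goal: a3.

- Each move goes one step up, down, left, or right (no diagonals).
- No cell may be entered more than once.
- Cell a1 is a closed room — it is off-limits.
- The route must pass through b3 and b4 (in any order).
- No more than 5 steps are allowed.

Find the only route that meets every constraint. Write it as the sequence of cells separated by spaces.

a2 b2 b3 b4 a4 a3

Any route must reach b3 and b4 and still end at a3 within 5 moves, so the order of the required stops is forced.
Route from a2: right to b2, 2× down (reaching b4), left to a4, up to a3 — 5 moves in all.
Check: all required cells visited; 5 ≤ 5 moves.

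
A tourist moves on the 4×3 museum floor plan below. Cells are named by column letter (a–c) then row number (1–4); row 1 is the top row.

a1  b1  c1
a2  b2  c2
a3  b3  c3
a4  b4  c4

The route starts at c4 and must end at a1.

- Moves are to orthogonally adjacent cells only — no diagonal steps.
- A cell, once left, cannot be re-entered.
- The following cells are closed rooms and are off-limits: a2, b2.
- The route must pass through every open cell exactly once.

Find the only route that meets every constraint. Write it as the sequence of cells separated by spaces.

c4 b4 a4 a3 b3 c3 c2 c1 b1 a1

Need to visit all 10 open cells exactly once, starting at c4 and ending at a1.
Cell a4 has only two open neighbours (a3 and b4), so the path must pass straight through it: one of those is the cell it's entered from and the other is where it exits.
Route from c4: 2× left (reaching a4), up to a3, 2× right (reaching c3), 2× up (reaching c1), 2× left (reaching a1) — 9 moves in all.
Check: all 10 open cells covered.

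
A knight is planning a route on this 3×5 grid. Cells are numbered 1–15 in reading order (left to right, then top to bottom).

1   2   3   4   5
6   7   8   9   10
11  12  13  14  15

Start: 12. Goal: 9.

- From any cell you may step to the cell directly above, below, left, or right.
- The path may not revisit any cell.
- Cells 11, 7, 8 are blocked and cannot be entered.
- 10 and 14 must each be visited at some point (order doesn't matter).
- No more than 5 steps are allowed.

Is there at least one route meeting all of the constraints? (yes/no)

yes

One route that works: 12 → 13 → 14 → 15 → 10 → 9.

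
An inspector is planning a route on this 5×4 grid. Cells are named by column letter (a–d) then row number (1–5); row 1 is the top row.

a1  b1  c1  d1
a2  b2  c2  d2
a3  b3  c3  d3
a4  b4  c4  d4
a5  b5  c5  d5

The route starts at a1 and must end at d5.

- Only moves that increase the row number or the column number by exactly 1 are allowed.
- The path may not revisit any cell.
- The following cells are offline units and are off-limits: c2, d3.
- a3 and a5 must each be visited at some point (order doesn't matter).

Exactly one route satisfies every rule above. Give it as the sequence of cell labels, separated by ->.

Moves only go right or down, so the column and row indices never decrease.
Route from a1: down 4 to a5, right 3 to d5 — 7 moves in all.
Check: all required cells visited.

a1 -> a2 -> a3 -> a4 -> a5 -> b5 -> c5 -> d5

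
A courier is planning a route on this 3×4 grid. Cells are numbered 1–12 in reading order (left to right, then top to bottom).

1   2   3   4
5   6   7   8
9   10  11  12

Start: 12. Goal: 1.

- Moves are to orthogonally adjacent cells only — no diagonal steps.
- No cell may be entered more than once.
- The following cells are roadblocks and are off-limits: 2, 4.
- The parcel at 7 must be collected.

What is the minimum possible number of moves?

Any route passes through 7 somewhere between 12 and 1. Summing Manhattan distances along the two legs (12 → 7 → 1) gives a lower bound of 2 + 3 = 5 moves.
A route of 5 moves achieves this: 12 → 8 → 7 → 6 → 5 → 1.
Since 5 matches the lower bound, it is optimal.

5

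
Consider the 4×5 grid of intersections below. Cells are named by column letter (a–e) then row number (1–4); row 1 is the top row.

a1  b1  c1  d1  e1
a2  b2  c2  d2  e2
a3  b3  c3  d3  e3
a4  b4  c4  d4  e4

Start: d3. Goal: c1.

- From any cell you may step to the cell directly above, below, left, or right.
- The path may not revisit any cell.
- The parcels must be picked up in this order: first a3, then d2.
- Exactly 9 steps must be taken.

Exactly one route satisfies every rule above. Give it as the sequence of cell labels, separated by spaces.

d3 c3 b3 a3 a2 b2 c2 d2 d1 c1

The waypoints must appear in the order a3, d2, with no cell reused.
Route from d3: left 3 to a3, up 1 to a2, right 3 to d2, up 1 to d1, left 1 to c1 — 9 moves in all.
Check: order respected (a3 at step 3, d2 at step 7); 9 moves as required.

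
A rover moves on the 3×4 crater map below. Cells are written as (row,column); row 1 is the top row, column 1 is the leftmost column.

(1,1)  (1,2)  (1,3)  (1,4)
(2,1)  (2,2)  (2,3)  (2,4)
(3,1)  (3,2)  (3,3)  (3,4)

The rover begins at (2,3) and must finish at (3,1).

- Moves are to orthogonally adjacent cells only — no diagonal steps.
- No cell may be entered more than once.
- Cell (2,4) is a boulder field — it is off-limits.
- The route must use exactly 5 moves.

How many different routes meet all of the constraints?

Need simple routes of exactly 5 moves from (2,3) to (3,1) (Manhattan distance 3, so 1 moves are spent on a detour and 1 undoing it).
Enumerating: (2,3) (1,3) (1,2) (2,2) (3,2) (3,1) | (2,3) (1,3) (1,2) (2,2) (2,1) (3,1) | (2,3) (1,3) (1,2) (1,1) (2,1) (3,1) | (2,3) (3,3) (3,2) (2,2) (2,1) (3,1) | (2,3) (2,2) (1,2) (1,1) (2,1) (3,1).
That gives 5 routes.

5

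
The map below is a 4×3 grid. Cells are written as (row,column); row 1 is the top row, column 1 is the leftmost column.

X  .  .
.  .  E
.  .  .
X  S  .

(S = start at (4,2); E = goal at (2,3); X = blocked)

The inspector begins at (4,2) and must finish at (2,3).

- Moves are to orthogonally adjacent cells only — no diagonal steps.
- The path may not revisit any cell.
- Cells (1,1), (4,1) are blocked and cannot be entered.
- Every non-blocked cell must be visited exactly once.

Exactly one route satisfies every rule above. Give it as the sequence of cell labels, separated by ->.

Need to visit all 10 open cells exactly once, starting at (4,2) and ending at (2,3).
Cell (3,1) has only two open neighbours ((2,1) and (3,2)), so the path must pass straight through it: one of those is the cell it's entered from and the other is where it exits.
Route from (4,2): right to (4,3), up to (3,3), 2× left (reaching (3,1)), up to (2,1), right to (2,2), up to (1,2), right to (1,3), down to (2,3) — 9 moves in all.
Check: all 10 open cells covered.

(4,2) -> (4,3) -> (3,3) -> (3,2) -> (3,1) -> (2,1) -> (2,2) -> (1,2) -> (1,3) -> (2,3)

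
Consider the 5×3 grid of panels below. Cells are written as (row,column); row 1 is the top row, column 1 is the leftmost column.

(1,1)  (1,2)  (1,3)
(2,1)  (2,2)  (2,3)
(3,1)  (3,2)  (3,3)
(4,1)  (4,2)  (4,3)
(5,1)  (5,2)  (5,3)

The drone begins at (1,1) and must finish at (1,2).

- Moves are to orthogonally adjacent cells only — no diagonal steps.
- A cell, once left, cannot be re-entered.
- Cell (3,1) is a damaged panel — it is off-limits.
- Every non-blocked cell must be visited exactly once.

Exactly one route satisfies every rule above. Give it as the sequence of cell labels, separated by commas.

(1,1), (2,1), (2,2), (3,2), (4,2), (4,1), (5,1), (5,2), (5,3), (4,3), (3,3), (2,3), (1,3), (1,2)

Need to visit all 14 open cells exactly once, starting at (1,1) and ending at (1,2).
Cell (2,1) has only two open neighbours ((1,1) and (2,2)), so the path must pass straight through it: one of those is the cell it's entered from and the other is where it exits.
Route from (1,1): down to (2,1), right to (2,2), 2× down (reaching (4,2)), left to (4,1), down to (5,1), 2× right (reaching (5,3)), 4× up (reaching (1,3)), left to (1,2) — 13 moves in all.
Check: all 14 open cells covered.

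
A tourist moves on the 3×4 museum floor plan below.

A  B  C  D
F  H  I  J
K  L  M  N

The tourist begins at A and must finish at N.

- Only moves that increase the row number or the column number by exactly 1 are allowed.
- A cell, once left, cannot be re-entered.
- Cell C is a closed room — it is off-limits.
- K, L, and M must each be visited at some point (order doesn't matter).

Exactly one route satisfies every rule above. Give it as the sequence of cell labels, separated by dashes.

Moves only go right or down, so the column and row indices never decrease.
Route from A: down 2 to K, right 3 to N — 5 moves in all.
Check: all required cells visited.

A - F - K - L - M - N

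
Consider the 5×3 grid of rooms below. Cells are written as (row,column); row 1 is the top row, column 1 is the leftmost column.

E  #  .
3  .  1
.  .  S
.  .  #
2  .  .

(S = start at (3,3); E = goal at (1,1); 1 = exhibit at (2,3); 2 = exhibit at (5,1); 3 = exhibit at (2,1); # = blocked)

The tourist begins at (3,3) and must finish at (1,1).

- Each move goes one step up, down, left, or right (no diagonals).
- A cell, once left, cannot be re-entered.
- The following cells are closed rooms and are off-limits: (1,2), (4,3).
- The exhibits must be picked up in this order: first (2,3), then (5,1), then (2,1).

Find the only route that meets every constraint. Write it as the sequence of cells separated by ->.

The waypoints must appear in the order (2,3), (5,1), (2,1), with no cell reused.
Route from (3,3): up to (2,3), left to (2,2), 3× down (reaching (5,2)), left to (5,1), 4× up (reaching (1,1)) — 10 moves in all.
Check: order respected (1 at step 1, 2 at step 6, 3 at step 9).

(3,3) -> (2,3) -> (2,2) -> (3,2) -> (4,2) -> (5,2) -> (5,1) -> (4,1) -> (3,1) -> (2,1) -> (1,1)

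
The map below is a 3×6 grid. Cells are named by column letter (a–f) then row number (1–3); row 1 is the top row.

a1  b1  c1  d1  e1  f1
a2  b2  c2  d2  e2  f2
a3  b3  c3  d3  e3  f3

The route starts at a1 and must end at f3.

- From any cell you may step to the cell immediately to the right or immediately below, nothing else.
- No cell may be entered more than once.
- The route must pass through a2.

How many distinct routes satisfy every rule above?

6

A right/down-only route from a1 to f3 makes exactly 2 down-moves and 5 right-moves in some order.
With no other constraints that would be C(7,2) = 21 routes.
Split at a2 and multiply the segment counts: a1→a2: 1; a2→f3: 6; product = 6.
That gives 6 routes.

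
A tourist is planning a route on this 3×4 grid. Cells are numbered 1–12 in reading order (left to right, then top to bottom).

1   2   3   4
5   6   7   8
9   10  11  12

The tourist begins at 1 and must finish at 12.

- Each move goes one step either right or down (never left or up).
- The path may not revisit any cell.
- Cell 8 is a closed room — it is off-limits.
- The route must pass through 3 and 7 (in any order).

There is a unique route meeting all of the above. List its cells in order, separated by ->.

Moves only go right or down, so the column and row indices never decrease.
Route from 1: right 2 to 3, down 2 to 11, right 1 to 12 — 5 moves in all.
Check: all required cells visited.

1 -> 2 -> 3 -> 7 -> 11 -> 12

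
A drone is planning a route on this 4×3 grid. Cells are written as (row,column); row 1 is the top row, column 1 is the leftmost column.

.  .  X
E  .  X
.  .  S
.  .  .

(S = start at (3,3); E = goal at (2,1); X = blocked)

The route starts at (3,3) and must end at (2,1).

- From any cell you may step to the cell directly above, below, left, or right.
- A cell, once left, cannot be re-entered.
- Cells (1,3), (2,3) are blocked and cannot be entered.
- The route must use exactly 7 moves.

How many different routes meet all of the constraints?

Need simple routes of exactly 7 moves from (3,3) to (2,1) (Manhattan distance 3, so 2 moves are spent on a detour and 2 undoing it).
Enumerating: (3,3) (4,3) (4,2) (3,2) (2,2) (1,2) (1,1) (2,1) | (3,3) (4,3) (4,2) (4,1) (3,1) (3,2) (2,2) (2,1).
That gives 2 routes.

2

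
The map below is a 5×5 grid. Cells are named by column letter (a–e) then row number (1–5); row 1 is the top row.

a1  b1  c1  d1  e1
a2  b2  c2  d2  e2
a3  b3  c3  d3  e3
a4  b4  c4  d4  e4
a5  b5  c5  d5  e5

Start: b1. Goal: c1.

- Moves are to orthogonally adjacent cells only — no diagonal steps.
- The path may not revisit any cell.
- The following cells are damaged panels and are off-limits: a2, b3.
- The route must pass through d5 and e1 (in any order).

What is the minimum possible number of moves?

Any route passes through d5 and e1 in some order between b1 and c1. Summing Manhattan distances along each leg and taking the cheapest ordering (b1 → e1 → d5 → c1) gives a lower bound of 3 + 5 + 5 = 13 moves.
A route of 13 moves achieves this: b1 → b2 → c2 → c3 → c4 → c5 → d5 → d4 → d3 → d2 → e2 → e1 → d1 → c1.
Since 13 matches the lower bound, it is optimal.

13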